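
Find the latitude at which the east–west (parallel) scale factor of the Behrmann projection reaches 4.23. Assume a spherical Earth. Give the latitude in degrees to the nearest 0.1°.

Behrmann is a cylindrical equal-area projection with standard parallels at ±30°. For cylindrical equal-area with standard parallel φ₀, h = cos φ / cos φ₀ and k = cos φ₀ / cos φ, so h·k = 1.
k = cos φ₀ / cos φ = 4.23  ⇒  cos φ = cos 30° / 4.23 = 0.2047.
φ = arccos(0.2047) ≈ 78.2°.

78.2°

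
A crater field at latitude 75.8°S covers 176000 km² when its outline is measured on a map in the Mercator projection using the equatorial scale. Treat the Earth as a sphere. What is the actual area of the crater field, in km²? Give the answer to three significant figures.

10600 km²

For Mercator, h = k = sec φ (a conformal cylindrical projection has a single point scale, 1/cos φ).
Areal scale = k² = sec²φ = 1/cos²(75.8°) = 1/0.2453² = 16.62.
True area = apparent / (areal scale) = 176000 / 16.62 ≈ 10600 km².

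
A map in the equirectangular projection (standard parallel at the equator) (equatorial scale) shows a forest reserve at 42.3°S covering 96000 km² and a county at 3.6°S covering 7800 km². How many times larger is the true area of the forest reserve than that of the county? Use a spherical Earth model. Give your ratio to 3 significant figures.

9.12

Plate carrée has h = 1 and k = sec φ, giving areal scale sec φ; true area = (apparent area) · cos φ.
True area of forest reserve: 96000 × cos(42.3°) = 96000 × 0.7396 = 71000 km².
True area of county: 7800 × cos(3.6°) = 7800 × 0.9980 = 7785 km².
Ratio = 71000 / 7785 ≈ 9.12.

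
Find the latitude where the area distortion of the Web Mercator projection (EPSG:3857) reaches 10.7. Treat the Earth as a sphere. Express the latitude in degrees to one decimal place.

72.2°

Mercator areal scale is sec²φ.
sec²φ = 10.7  ⇒  cos²φ = 0.09346  ⇒  cos φ = 0.3057.
φ = arccos(0.3057) ≈ 72.2°.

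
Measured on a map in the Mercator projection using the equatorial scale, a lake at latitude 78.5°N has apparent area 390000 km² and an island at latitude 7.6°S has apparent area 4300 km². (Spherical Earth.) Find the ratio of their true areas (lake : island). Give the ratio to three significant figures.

3.67

Since Mercator area scale is 1/cos²φ, the true area equals the apparent area multiplied by cos²φ.
True area of lake: 390000 × cos²(78.5°) = 390000 × 0.03975 = 15500 km².
True area of island: 4300 × cos²(7.6°) = 4300 × 0.9825 = 4225 km².
Ratio = 15500 / 4225 ≈ 3.67.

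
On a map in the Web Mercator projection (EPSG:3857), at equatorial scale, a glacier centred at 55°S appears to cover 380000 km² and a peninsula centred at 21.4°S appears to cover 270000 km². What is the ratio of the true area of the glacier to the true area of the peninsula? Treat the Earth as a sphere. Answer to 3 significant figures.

0.534

Mercator's areal exaggeration is sec²φ; hence true area = (apparent area) · cos²φ.
True area of glacier: 380000 × cos²(55°) = 380000 × 0.3290 = 125000 km².
True area of peninsula: 270000 × cos²(21.4°) = 270000 × 0.8669 = 234100 km².
Ratio = 125000 / 234100 ≈ 0.534.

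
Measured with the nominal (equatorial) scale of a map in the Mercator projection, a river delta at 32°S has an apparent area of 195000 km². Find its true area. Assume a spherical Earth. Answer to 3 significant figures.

140000 km²

For Mercator, h = k = sec φ (a conformal cylindrical projection has a single point scale, 1/cos φ).
Areal scale = k² = sec²φ = 1/cos²(32°) = 1/0.8480² = 1.390.
True area = apparent / (areal scale) = 195000 / 1.390 ≈ 140000 km².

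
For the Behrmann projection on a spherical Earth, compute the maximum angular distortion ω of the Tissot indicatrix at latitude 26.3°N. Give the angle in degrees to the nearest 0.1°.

The Behrmann projection is cylindrical equal-area with φ₀ = 30°. Cylindrical equal-area (φ₀ = 30°): h = cos φ / cos 30° along meridians, k = cos 30° / cos φ along parallels; h·k = 1.
At 26.3°: h = 1.035, k = 0.9660; principal scales a = 1.035, b = 0.9660.
sin(ω/2) = (a − b)/(a + b) = 0.06915/2.001 = 0.03456, so ω = 2 arcsin(0.03456) ≈ 4.0°.

4.0°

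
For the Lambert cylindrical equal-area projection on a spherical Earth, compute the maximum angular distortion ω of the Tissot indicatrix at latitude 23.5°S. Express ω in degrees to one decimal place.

9.9°

The Lambert cylindrical equal-area projection is the cylindrical equal-area projection with its standard parallel at the equator (φ₀ = 0). For cylindrical equal-area with standard parallel φ₀, h = cos φ / cos φ₀ and k = cos φ₀ / cos φ, so h·k = 1.
At 23.5°: h = 0.9171, k = 1.090; principal scales a = 1.090, b = 0.9171.
sin(ω/2) = (a − b)/(a + b) = 0.1734/2.008 = 0.08637, so ω = 2 arcsin(0.08637) ≈ 9.9°.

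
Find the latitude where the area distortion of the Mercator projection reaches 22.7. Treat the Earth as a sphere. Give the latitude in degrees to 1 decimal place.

Mercator areal scale is sec²φ.
sec²φ = 22.7  ⇒  cos²φ = 0.04405  ⇒  cos φ = 0.2099.
φ = arccos(0.2099) ≈ 77.9°.

77.9°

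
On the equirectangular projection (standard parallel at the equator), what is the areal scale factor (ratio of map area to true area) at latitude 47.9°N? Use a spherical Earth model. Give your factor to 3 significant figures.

1.49

For the equirectangular projection with φ₀ = 0 (plate carrée), h = 1 along meridians and k = sec φ along parallels.
Areal scale = h·k = 1 × sec φ; at 47.9°, h = 1.000, k = 1.492, so h·k = 1.492.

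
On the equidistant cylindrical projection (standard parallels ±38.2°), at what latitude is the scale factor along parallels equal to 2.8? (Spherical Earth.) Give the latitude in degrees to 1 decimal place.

With standard parallel φ₀ = 38.2°, the equirectangular projection gives x = Rλ cos φ₀, y = Rφ, so h = 1 and k = cos 38.2° / cos φ.
k = cos φ₀ / cos φ = 2.8  ⇒  cos φ = cos 38.2° / 2.8 = 0.2807.
φ = arccos(0.2807) ≈ 73.7°.

73.7°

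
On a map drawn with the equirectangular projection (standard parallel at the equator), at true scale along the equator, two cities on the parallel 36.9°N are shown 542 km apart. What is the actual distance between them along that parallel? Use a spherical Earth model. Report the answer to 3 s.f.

In the plate carrée (x = Rλ, y = Rφ), meridians are true-scale (h = 1) and parallels are stretched by k = sec φ.
Along the parallel at 36.9°, map distances are exaggerated by k = sec 36.9° = 1.250.
True distance = 542 / 1.250 = 542 × cos 36.9° ≈ 433 km.

433 km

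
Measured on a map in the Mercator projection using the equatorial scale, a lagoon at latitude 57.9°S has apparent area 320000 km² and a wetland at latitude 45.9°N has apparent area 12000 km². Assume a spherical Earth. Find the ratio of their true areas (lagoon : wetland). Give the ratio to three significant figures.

15.5

Since Mercator area scale is 1/cos²φ, the true area equals the apparent area multiplied by cos²φ.
True area of lagoon: 320000 × cos²(57.9°) = 320000 × 0.2824 = 90360 km².
True area of wetland: 12000 × cos²(45.9°) = 12000 × 0.4843 = 5812 km².
Ratio = 90360 / 5812 ≈ 15.5.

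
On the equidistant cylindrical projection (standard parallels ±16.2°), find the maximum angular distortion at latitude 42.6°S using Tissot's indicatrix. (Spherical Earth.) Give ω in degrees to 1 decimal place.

The equidistant cylindrical projection with φ₀ = 16.2° has h = 1 (meridians true) and k = cos φ₀ / cos φ along parallels.
At 42.6°: h = 1.000, k = 1.305; principal scales a = 1.305, b = 1.000.
sin(ω/2) = (a − b)/(a + b) = 0.3046/2.305 = 0.1322, so ω = 2 arcsin(0.1322) ≈ 15.2°.

15.2°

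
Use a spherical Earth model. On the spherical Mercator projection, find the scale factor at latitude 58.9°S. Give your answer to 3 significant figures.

1.94

For Mercator, h = k = sec φ (a conformal cylindrical projection has a single point scale, 1/cos φ).
k = 1/cos 58.9° = 1/0.5165 = 1.936.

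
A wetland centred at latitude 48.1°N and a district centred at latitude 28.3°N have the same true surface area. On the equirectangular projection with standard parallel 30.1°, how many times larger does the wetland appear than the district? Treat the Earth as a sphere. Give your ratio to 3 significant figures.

1.32

With standard parallel φ₀ = 30.1°, the equirectangular projection gives x = Rλ cos φ₀, y = Rφ, so h = 1 and k = cos 30.1° / cos φ.
Areal scale at 48.1°: h·k = 1.000 × 1.295 = 1.295.
Areal scale at 28.3°: h·k = 1.000 × 0.9826 = 0.9826.
Ratio = 1.295/0.9826 ≈ 1.32.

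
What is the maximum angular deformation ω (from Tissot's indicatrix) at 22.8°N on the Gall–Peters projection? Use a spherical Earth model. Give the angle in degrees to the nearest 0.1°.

The Gall–Peters projection is cylindrical equal-area with φ₀ = 45°. For cylindrical equal-area with standard parallel φ₀, h = cos φ / cos φ₀ and k = cos φ₀ / cos φ, so h·k = 1.
At 22.8°: h = 1.304, k = 0.7670; principal scales a = 1.304, b = 0.7670.
sin(ω/2) = (a − b)/(a + b) = 0.5367/2.071 = 0.2592, so ω = 2 arcsin(0.2592) ≈ 30.0°.

30.0°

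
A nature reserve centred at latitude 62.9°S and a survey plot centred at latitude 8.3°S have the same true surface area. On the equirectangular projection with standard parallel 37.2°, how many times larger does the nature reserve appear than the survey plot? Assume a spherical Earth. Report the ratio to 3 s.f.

2.17

In the equirectangular projection with standard parallel φ₀ = 37.2° (x = Rλ cos φ₀, y = Rφ), meridians are true-scale (h = 1) and the parallel scale is k = cos φ₀ / cos φ.
Areal scale at 62.9°: h·k = 1.000 × 1.749 = 1.749.
Areal scale at 8.3°: h·k = 1.000 × 0.8050 = 0.8050.
Ratio = 1.749/0.8050 ≈ 2.17.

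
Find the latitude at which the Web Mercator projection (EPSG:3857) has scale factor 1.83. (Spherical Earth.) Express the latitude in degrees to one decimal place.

56.9°

Mercator scale is k = sec φ = 1/cos φ.
1/cos φ = 1.83  ⇒  cos φ = 0.5464  ⇒  φ = arccos(0.5464) ≈ 56.9°.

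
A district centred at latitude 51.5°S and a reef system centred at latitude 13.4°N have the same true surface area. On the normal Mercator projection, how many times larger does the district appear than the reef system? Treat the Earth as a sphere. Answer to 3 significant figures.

Mercator is conformal with k = sec φ, so areal scale = k² = sec²φ.
At 51.5°: sec²(51.5°) = 1/0.6225² = 2.580.
At 13.4°: sec²(13.4°) = 1/0.9728² = 1.057.
Ratio = 2.580/1.057 = cos²(13.4°)/cos²(51.5°) ≈ 2.44.

2.44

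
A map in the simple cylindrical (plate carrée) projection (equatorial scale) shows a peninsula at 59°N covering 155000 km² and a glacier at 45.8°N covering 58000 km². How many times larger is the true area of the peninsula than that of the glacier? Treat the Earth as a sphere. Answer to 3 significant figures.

On the plate carrée, areal scale = h·k = 1 × sec φ, so true area = apparent × cos φ.
True area of peninsula: 155000 × cos(59°) = 155000 × 0.5150 = 79830 km².
True area of glacier: 58000 × cos(45.8°) = 58000 × 0.6972 = 40440 km².
Ratio = 79830 / 40440 ≈ 1.97.

1.97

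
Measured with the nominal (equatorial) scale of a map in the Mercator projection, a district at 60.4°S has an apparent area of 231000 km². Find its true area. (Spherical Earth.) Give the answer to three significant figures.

56400 km²

Mercator is conformal, so the point scale is isotropic: h = k = sec φ = 1/cos φ.
Areal scale = k² = sec²φ = 1/cos²(60.4°) = 1/0.4939² = 4.099.
True area = apparent / (areal scale) = 231000 / 4.099 ≈ 56400 km².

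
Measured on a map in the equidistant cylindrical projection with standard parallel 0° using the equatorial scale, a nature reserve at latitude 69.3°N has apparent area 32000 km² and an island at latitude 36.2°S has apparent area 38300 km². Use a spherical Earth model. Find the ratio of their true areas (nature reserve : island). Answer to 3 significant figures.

0.366

On the plate carrée, areal scale = h·k = 1 × sec φ, so true area = apparent × cos φ.
True area of nature reserve: 32000 × cos(69.3°) = 32000 × 0.3535 = 11310 km².
True area of island: 38300 × cos(36.2°) = 38300 × 0.8070 = 30910 km².
Ratio = 11310 / 30910 ≈ 0.366.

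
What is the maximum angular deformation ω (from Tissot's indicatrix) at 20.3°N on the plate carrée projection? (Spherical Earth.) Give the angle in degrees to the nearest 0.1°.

For the equirectangular projection with φ₀ = 0 (plate carrée), h = 1 along meridians and k = sec φ along parallels.
At 20.3°: h = 1.000, k = 1.066; principal scales a = 1.066, b = 1.000.
sin(ω/2) = (a − b)/(a + b) = 0.06622/2.066 = 0.03205, so ω = 2 arcsin(0.03205) ≈ 3.7°.

3.7°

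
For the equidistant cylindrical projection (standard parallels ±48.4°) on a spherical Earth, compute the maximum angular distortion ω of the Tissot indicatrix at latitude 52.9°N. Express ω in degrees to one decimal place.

5.5°

The equidistant cylindrical projection with φ₀ = 48.4° has h = 1 (meridians true) and k = cos φ₀ / cos φ along parallels.
At 52.9°: h = 1.000, k = 1.101; principal scales a = 1.101, b = 1.000.
sin(ω/2) = (a − b)/(a + b) = 0.1007/2.101 = 0.04792, so ω = 2 arcsin(0.04792) ≈ 5.5°.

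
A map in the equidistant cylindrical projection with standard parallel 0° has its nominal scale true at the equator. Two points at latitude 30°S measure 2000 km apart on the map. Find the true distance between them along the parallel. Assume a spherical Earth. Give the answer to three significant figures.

Plate carrée maps x = Rλ, y = Rφ. The meridian scale is h = 1 and the parallel scale is k = 1/cos φ = sec φ.
Along the parallel at 30°, map distances are exaggerated by k = sec 30° = 1.155.
True distance = 2000 / 1.155 = 2000 × cos 30° ≈ 1730 km.

1730 km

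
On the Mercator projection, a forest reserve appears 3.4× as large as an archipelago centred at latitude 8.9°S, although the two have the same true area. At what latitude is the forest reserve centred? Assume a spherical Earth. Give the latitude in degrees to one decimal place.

On Mercator, (apparent₁)/(apparent₂) = sec²φ₁ / sec²φ₂ when true areas are equal.
cos²φ₂ / cos²φ₁ = 3.4  ⇒  cos φ₁ = cos 8.9° / √3.4 = 0.9880/1.844 = 0.5358.
φ₁ = arccos(0.5358) ≈ 57.6°.

57.6°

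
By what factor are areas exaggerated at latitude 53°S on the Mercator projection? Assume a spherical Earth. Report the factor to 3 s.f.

2.76

The Mercator projection is conformal; its linear scale factor is the same in every direction and equals sec φ = 1/cos φ.
Areal scale = k² = sec²φ = 1/cos²(53°) = 1/0.6018² = 2.761.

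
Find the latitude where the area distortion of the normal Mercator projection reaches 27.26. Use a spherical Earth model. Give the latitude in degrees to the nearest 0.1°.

79.0°

Mercator areal scale is sec²φ.
sec²φ = 27.26  ⇒  cos²φ = 0.03668  ⇒  cos φ = 0.1915.
φ = arccos(0.1915) ≈ 79.0°.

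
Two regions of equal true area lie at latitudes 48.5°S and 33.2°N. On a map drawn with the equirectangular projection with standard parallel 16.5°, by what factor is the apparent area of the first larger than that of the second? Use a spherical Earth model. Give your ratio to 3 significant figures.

1.26

In the equirectangular projection with standard parallel φ₀ = 16.5° (x = Rλ cos φ₀, y = Rφ), meridians are true-scale (h = 1) and the parallel scale is k = cos φ₀ / cos φ.
Areal scale at 48.5°: h·k = 1.000 × 1.447 = 1.447.
Areal scale at 33.2°: h·k = 1.000 × 1.146 = 1.146.
Ratio = 1.447/1.146 ≈ 1.26.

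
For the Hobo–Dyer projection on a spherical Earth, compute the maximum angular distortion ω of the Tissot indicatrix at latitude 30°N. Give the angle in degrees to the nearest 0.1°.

Hobo–Dyer is a cylindrical equal-area projection with standard parallels at ±37.5°. Cylindrical equal-area (φ₀ = 37.5°): h = cos φ / cos 37.5° along meridians, k = cos 37.5° / cos φ along parallels; h·k = 1.
At 30°: h = 1.092, k = 0.9161; principal scales a = 1.092, b = 0.9161.
sin(ω/2) = (a − b)/(a + b) = 0.1755/2.008 = 0.08742, so ω = 2 arcsin(0.08742) ≈ 10.0°.

10.0°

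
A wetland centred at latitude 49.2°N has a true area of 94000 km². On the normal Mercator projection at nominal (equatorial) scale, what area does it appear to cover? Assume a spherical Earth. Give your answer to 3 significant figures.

220000 km²

Mercator is conformal, so the point scale is isotropic: h = k = sec φ = 1/cos φ.
Areal scale = k² = sec²φ = 1/cos²(49.2°) = 1/0.6534² = 2.342.
Apparent area = 94000 × 2.342 ≈ 220000 km².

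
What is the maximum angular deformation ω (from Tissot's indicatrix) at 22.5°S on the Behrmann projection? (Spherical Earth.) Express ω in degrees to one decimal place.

7.4°

Behrmann is a cylindrical equal-area projection with standard parallels at ±30°. Cylindrical equal-area (φ₀ = 30°): h = cos φ / cos 30° along meridians, k = cos 30° / cos φ along parallels; h·k = 1.
At 22.5°: h = 1.067, k = 0.9374; principal scales a = 1.067, b = 0.9374.
sin(ω/2) = (a − b)/(a + b) = 0.1294/2.004 = 0.06458, so ω = 2 arcsin(0.06458) ≈ 7.4°.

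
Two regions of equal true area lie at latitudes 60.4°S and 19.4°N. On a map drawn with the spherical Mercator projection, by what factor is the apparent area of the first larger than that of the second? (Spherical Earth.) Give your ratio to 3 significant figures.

Mercator is conformal with k = sec φ, so areal scale = k² = sec²φ.
At 60.4°: sec²(60.4°) = 1/0.4939² = 4.099.
At 19.4°: sec²(19.4°) = 1/0.9432² = 1.124.
Ratio = 4.099/1.124 = cos²(19.4°)/cos²(60.4°) ≈ 3.65.

3.65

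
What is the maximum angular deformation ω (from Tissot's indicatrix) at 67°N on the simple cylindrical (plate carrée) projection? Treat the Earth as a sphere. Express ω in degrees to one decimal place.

In the plate carrée (x = Rλ, y = Rφ), meridians are true-scale (h = 1) and parallels are stretched by k = sec φ.
At 67°: h = 1.000, k = 2.559; principal scales a = 2.559, b = 1.000.
sin(ω/2) = (a − b)/(a + b) = 1.559/3.559 = 0.4381, so ω = 2 arcsin(0.4381) ≈ 52.0°.

52.0°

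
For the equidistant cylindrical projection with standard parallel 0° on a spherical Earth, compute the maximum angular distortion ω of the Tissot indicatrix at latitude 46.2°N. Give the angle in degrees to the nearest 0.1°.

21.0°

In the plate carrée (x = Rλ, y = Rφ), meridians are true-scale (h = 1) and parallels are stretched by k = sec φ.
At 46.2°: h = 1.000, k = 1.445; principal scales a = 1.445, b = 1.000.
sin(ω/2) = (a − b)/(a + b) = 0.4448/2.445 = 0.1819, so ω = 2 arcsin(0.1819) ≈ 21.0°.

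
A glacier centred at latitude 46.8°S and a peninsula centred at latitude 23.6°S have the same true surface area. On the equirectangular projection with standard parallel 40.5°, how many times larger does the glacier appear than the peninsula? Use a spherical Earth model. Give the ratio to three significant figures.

1.34

With standard parallel φ₀ = 40.5°, the equirectangular projection gives x = Rλ cos φ₀, y = Rφ, so h = 1 and k = cos 40.5° / cos φ.
Areal scale at 46.8°: h·k = 1.000 × 1.111 = 1.111.
Areal scale at 23.6°: h·k = 1.000 × 0.8298 = 0.8298.
Ratio = 1.111/0.8298 ≈ 1.34.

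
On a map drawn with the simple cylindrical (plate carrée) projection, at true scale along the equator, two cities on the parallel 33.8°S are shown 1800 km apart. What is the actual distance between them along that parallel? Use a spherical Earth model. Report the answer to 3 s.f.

1500 km

In the plate carrée (x = Rλ, y = Rφ), meridians are true-scale (h = 1) and parallels are stretched by k = sec φ.
Along the parallel at 33.8°, map distances are exaggerated by k = sec 33.8° = 1.203.
True distance = 1800 / 1.203 = 1800 × cos 33.8° ≈ 1500 km.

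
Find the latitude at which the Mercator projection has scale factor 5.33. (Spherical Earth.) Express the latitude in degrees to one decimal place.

Mercator scale is k = sec φ = 1/cos φ.
1/cos φ = 5.33  ⇒  cos φ = 0.1876  ⇒  φ = arccos(0.1876) ≈ 79.2°.

79.2°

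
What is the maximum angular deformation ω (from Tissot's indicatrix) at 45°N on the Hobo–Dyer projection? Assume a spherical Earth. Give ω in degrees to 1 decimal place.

The Hobo–Dyer projection is cylindrical equal-area with φ₀ = 37.5°. For cylindrical equal-area with standard parallel φ₀, h = cos φ / cos φ₀ and k = cos φ₀ / cos φ, so h·k = 1.
At 45°: h = 0.8913, k = 1.122; principal scales a = 1.122, b = 0.8913.
sin(ω/2) = (a − b)/(a + b) = 0.2307/2.013 = 0.1146, so ω = 2 arcsin(0.1146) ≈ 13.2°.

13.2°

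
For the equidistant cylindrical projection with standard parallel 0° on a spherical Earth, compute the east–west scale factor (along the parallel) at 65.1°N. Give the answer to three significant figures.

2.38

Plate carrée maps x = Rλ, y = Rφ. The meridian scale is h = 1 and the parallel scale is k = 1/cos φ = sec φ.
k = 1/cos 65.1° = 1/0.4210 = 2.375.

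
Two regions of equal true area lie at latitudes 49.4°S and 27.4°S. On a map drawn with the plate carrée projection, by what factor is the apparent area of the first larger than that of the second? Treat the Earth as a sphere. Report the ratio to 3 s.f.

1.36

In the plate carrée (x = Rλ, y = Rφ), meridians are true-scale (h = 1) and parallels are stretched by k = sec φ.
Areal scale at 49.4°: h·k = 1.000 × 1.537 = 1.537.
Areal scale at 27.4°: h·k = 1.000 × 1.126 = 1.126.
Ratio = 1.537/1.126 ≈ 1.36.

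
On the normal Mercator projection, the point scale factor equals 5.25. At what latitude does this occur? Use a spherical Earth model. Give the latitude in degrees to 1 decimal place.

79.0°

Mercator scale is k = sec φ = 1/cos φ.
1/cos φ = 5.25  ⇒  cos φ = 0.1905  ⇒  φ = arccos(0.1905) ≈ 79.0°.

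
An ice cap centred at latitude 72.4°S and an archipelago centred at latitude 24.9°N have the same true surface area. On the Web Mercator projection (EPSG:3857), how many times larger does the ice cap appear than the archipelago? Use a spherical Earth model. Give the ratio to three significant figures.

On Mercator, area is exaggerated by sec²φ = 1/cos²φ.
At 72.4°: sec²(72.4°) = 1/0.3024² = 10.94.
At 24.9°: sec²(24.9°) = 1/0.9070² = 1.215.
Ratio = 10.94/1.215 = cos²(24.9°)/cos²(72.4°) ≈ 9.00.

9.00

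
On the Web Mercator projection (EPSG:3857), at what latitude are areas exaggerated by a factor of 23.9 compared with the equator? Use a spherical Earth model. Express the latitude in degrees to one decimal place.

78.2°

Mercator areal scale is sec²φ.
sec²φ = 23.9  ⇒  cos²φ = 0.04184  ⇒  cos φ = 0.2046.
φ = arccos(0.2046) ≈ 78.2°.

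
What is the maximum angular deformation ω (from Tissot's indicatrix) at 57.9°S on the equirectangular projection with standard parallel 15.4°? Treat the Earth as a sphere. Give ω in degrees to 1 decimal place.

The equidistant cylindrical projection with φ₀ = 15.4° has h = 1 (meridians true) and k = cos φ₀ / cos φ along parallels.
At 57.9°: h = 1.000, k = 1.814; principal scales a = 1.814, b = 1.000.
sin(ω/2) = (a − b)/(a + b) = 0.8143/2.814 = 0.2893, so ω = 2 arcsin(0.2893) ≈ 33.6°.

33.6°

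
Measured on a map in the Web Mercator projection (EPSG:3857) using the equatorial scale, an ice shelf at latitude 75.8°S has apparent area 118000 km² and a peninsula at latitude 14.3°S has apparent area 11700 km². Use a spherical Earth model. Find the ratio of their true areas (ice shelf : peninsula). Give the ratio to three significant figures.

Since Mercator area scale is 1/cos²φ, the true area equals the apparent area multiplied by cos²φ.
True area of ice shelf: 118000 × cos²(75.8°) = 118000 × 0.06018 = 7101 km².
True area of peninsula: 11700 × cos²(14.3°) = 11700 × 0.9390 = 10990 km².
Ratio = 7101 / 10990 ≈ 0.646.

0.646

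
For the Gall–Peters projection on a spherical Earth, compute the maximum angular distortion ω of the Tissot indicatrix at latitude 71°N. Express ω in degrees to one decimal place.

81.1°

The Gall–Peters projection is cylindrical equal-area with φ₀ = 45°. Cylindrical equal-area (φ₀ = 45°): h = cos φ / cos 45° along meridians, k = cos 45° / cos φ along parallels; h·k = 1.
At 71°: h = 0.4604, k = 2.172; principal scales a = 2.172, b = 0.4604.
sin(ω/2) = (a − b)/(a + b) = 1.711/2.632 = 0.6502, so ω = 2 arcsin(0.6502) ≈ 81.1°.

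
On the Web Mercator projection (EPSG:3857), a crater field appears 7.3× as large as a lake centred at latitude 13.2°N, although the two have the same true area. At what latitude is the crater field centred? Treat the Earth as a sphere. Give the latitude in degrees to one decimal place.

68.9°

On Mercator, (apparent₁)/(apparent₂) = sec²φ₁ / sec²φ₂ when true areas are equal.
cos²φ₂ / cos²φ₁ = 7.3  ⇒  cos φ₁ = cos 13.2° / √7.3 = 0.9736/2.702 = 0.3603.
φ₁ = arccos(0.3603) ≈ 68.9°.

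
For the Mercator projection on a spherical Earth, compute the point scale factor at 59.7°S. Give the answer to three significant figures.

For Mercator, h = k = sec φ (a conformal cylindrical projection has a single point scale, 1/cos φ).
k = 1/cos 59.7° = 1/0.5045 = 1.982.

1.98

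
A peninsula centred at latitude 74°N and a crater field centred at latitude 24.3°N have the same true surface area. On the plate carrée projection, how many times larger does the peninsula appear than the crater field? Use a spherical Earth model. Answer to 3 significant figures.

Plate carrée maps x = Rλ, y = Rφ. The meridian scale is h = 1 and the parallel scale is k = 1/cos φ = sec φ.
Areal scale at 74°: h·k = 1.000 × 3.628 = 3.628.
Areal scale at 24.3°: h·k = 1.000 × 1.097 = 1.097.
Ratio = 3.628/1.097 ≈ 3.31.

3.31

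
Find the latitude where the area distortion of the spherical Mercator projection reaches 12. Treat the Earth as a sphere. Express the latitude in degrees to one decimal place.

73.2°

Mercator areal scale is sec²φ.
sec²φ = 12  ⇒  cos²φ = 0.08333  ⇒  cos φ = 0.2887.
φ = arccos(0.2887) ≈ 73.2°.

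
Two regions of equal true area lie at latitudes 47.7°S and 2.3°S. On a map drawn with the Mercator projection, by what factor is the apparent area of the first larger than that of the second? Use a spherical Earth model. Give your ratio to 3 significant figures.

2.20

On Mercator, area is exaggerated by sec²φ = 1/cos²φ.
At 47.7°: sec²(47.7°) = 1/0.6730² = 2.208.
At 2.3°: sec²(2.3°) = 1/0.9992² = 1.002.
Ratio = 2.208/1.002 = cos²(2.3°)/cos²(47.7°) ≈ 2.20.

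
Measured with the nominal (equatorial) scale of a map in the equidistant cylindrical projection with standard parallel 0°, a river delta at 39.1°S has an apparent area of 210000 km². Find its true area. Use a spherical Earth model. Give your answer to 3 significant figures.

For the equirectangular projection with φ₀ = 0 (plate carrée), h = 1 along meridians and k = sec φ along parallels.
Areal scale = h·k = 1 × sec φ; at 39.1°, h = 1.000, k = 1.289, so h·k = 1.289.
True area = apparent / (areal scale) = 210000 / 1.289 ≈ 163000 km².

163000 km²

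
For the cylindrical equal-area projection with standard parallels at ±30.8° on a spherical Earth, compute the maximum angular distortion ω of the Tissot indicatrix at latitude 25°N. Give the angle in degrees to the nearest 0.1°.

For cylindrical equal-area with standard parallel φ₀, h = cos φ / cos φ₀ and k = cos φ₀ / cos φ, so h·k = 1.
At 25°: h = 1.055, k = 0.9478; principal scales a = 1.055, b = 0.9478.
sin(ω/2) = (a − b)/(a + b) = 0.1074/2.003 = 0.05361, so ω = 2 arcsin(0.05361) ≈ 6.1°.

6.1°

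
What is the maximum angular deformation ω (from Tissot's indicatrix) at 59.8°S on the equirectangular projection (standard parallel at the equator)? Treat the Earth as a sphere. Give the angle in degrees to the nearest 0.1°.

In the plate carrée (x = Rλ, y = Rφ), meridians are true-scale (h = 1) and parallels are stretched by k = sec φ.
At 59.8°: h = 1.000, k = 1.988; principal scales a = 1.988, b = 1.000.
sin(ω/2) = (a − b)/(a + b) = 0.9880/2.988 = 0.3307, so ω = 2 arcsin(0.3307) ≈ 38.6°.

38.6°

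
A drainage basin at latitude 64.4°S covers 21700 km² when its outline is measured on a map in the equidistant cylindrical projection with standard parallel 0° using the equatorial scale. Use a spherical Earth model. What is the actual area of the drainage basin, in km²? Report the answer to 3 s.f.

9380 km²

For the equirectangular projection with φ₀ = 0 (plate carrée), h = 1 along meridians and k = sec φ along parallels.
Areal scale = h·k = 1 × sec φ; at 64.4°, h = 1.000, k = 2.314, so h·k = 2.314.
True area = apparent / (areal scale) = 21700 / 2.314 ≈ 9380 km².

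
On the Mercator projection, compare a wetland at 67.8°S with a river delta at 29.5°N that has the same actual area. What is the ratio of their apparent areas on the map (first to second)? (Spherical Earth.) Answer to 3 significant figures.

5.31

On Mercator, area is exaggerated by sec²φ = 1/cos²φ.
At 67.8°: sec²(67.8°) = 1/0.3778² = 7.005.
At 29.5°: sec²(29.5°) = 1/0.8704² = 1.320.
Ratio = 7.005/1.320 = cos²(29.5°)/cos²(67.8°) ≈ 5.31.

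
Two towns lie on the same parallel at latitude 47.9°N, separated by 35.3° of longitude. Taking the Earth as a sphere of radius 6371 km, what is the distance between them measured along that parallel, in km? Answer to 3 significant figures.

Arc length along a parallel = R cos φ · Δλ (with Δλ in radians).
= 6371 × cos 47.9° × (35.3° × π/180) = 6371 × 0.6704 × 0.6161 ≈ 2630 km.

2630 km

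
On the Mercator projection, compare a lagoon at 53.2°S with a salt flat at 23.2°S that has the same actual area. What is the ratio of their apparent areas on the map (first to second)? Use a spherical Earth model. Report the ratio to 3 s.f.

2.35

Mercator is conformal with k = sec φ, so areal scale = k² = sec²φ.
At 53.2°: sec²(53.2°) = 1/0.5990² = 2.787.
At 23.2°: sec²(23.2°) = 1/0.9191² = 1.184.
Ratio = 2.787/1.184 = cos²(23.2°)/cos²(53.2°) ≈ 2.35.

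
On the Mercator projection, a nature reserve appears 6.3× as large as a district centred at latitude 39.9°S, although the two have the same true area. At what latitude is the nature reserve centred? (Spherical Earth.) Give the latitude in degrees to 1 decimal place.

72.2°

For equal true areas on Mercator, apparent areas scale as sec²φ, so the ratio is cos²φ₂ / cos²φ₁.
cos²φ₂ / cos²φ₁ = 6.3  ⇒  cos φ₁ = cos 39.9° / √6.3 = 0.7672/2.510 = 0.3056.
φ₁ = arccos(0.3056) ≈ 72.2°.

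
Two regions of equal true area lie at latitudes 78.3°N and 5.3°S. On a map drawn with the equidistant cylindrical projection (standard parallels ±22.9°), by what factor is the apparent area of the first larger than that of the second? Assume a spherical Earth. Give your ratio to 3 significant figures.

4.91

With standard parallel φ₀ = 22.9°, the equirectangular projection gives x = Rλ cos φ₀, y = Rφ, so h = 1 and k = cos 22.9° / cos φ.
Areal scale at 78.3°: h·k = 1.000 × 4.543 = 4.543.
Areal scale at 5.3°: h·k = 1.000 × 0.9251 = 0.9251.
Ratio = 4.543/0.9251 ≈ 4.91.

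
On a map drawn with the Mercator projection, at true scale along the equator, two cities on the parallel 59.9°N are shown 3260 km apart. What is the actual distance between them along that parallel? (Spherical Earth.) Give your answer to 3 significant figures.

The Mercator projection is conformal; its linear scale factor is the same in every direction and equals sec φ = 1/cos φ.
Along the parallel at 59.9°, map distances are exaggerated by k = sec 59.9° = 1.994.
True distance = 3260 / 1.994 = 3260 × cos 59.9° ≈ 1630 km.

1630 km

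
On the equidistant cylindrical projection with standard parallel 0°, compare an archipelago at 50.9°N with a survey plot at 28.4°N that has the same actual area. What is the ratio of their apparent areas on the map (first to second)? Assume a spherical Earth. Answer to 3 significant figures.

1.39

For the equirectangular projection with φ₀ = 0 (plate carrée), h = 1 along meridians and k = sec φ along parallels.
Areal scale at 50.9°: h·k = 1.000 × 1.586 = 1.586.
Areal scale at 28.4°: h·k = 1.000 × 1.137 = 1.137.
Ratio = 1.586/1.137 ≈ 1.39.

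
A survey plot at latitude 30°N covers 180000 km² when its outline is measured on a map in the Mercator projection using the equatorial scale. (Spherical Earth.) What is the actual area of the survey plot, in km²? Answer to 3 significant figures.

Mercator is conformal, so the point scale is isotropic: h = k = sec φ = 1/cos φ.
Areal scale = k² = sec²φ = 1/cos²(30°) = 1/0.8660² = 1.333.
True area = apparent / (areal scale) = 180000 / 1.333 ≈ 135000 km².

135000 km²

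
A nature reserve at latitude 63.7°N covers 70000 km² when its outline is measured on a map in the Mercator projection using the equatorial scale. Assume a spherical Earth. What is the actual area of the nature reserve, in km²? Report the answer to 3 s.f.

13700 km²

The Mercator projection is conformal; its linear scale factor is the same in every direction and equals sec φ = 1/cos φ.
Areal scale = k² = sec²φ = 1/cos²(63.7°) = 1/0.4431² = 5.094.
True area = apparent / (areal scale) = 70000 / 5.094 ≈ 13700 km².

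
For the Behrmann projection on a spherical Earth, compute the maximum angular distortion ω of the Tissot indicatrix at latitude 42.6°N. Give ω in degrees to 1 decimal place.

The Behrmann projection is cylindrical equal-area with φ₀ = 30°. For cylindrical equal-area with standard parallel φ₀, h = cos φ / cos φ₀ and k = cos φ₀ / cos φ, so h·k = 1.
At 42.6°: h = 0.8500, k = 1.177; principal scales a = 1.177, b = 0.8500.
sin(ω/2) = (a − b)/(a + b) = 0.3265/2.026 = 0.1611, so ω = 2 arcsin(0.1611) ≈ 18.5°.

18.5°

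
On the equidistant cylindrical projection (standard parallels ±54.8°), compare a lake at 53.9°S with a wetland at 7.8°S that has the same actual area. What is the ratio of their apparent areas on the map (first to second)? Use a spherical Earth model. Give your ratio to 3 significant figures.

In the equirectangular projection with standard parallel φ₀ = 54.8° (x = Rλ cos φ₀, y = Rφ), meridians are true-scale (h = 1) and the parallel scale is k = cos φ₀ / cos φ.
Areal scale at 53.9°: h·k = 1.000 × 0.9783 = 0.9783.
Areal scale at 7.8°: h·k = 1.000 × 0.5818 = 0.5818.
Ratio = 0.9783/0.5818 ≈ 1.68.

1.68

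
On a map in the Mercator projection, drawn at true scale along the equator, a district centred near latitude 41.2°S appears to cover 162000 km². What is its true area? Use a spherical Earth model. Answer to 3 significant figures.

91700 km²

For Mercator, h = k = sec φ (a conformal cylindrical projection has a single point scale, 1/cos φ).
Areal scale = k² = sec²φ = 1/cos²(41.2°) = 1/0.7524² = 1.766.
True area = apparent / (areal scale) = 162000 / 1.766 ≈ 91700 km².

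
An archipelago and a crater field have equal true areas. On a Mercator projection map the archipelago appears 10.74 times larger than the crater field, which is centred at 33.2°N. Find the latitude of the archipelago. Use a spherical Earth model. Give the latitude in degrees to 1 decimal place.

75.2°

For equal true areas on Mercator, apparent areas scale as sec²φ, so the ratio is cos²φ₂ / cos²φ₁.
cos²φ₂ / cos²φ₁ = 10.74  ⇒  cos φ₁ = cos 33.2° / √10.74 = 0.8368/3.277 = 0.2553.
φ₁ = arccos(0.2553) ≈ 75.2°.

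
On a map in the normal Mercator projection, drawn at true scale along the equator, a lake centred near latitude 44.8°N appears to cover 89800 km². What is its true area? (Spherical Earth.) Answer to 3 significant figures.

45200 km²

Mercator is conformal, so the point scale is isotropic: h = k = sec φ = 1/cos φ.
Areal scale = k² = sec²φ = 1/cos²(44.8°) = 1/0.7096² = 1.986.
True area = apparent / (areal scale) = 89800 / 1.986 ≈ 45200 km².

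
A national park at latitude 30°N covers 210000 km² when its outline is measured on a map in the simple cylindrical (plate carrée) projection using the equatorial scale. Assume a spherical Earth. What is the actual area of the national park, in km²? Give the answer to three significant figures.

182000 km²

Plate carrée maps x = Rλ, y = Rφ. The meridian scale is h = 1 and the parallel scale is k = 1/cos φ = sec φ.
Areal scale = h·k = 1 × sec φ; at 30°, h = 1.000, k = 1.155, so h·k = 1.155.
True area = apparent / (areal scale) = 210000 / 1.155 ≈ 182000 km².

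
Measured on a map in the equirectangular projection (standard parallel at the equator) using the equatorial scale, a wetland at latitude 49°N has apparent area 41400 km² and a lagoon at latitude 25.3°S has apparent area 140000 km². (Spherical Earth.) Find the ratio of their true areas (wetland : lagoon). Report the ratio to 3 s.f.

On the plate carrée, areal scale = h·k = 1 × sec φ, so true area = apparent × cos φ.
True area of wetland: 41400 × cos(49°) = 41400 × 0.6561 = 27160 km².
True area of lagoon: 140000 × cos(25.3°) = 140000 × 0.9041 = 126600 km².
Ratio = 27160 / 126600 ≈ 0.215.

0.215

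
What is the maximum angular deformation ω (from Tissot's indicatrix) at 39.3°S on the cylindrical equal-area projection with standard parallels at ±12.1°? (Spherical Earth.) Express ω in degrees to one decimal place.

26.6°

For cylindrical equal-area with standard parallel φ₀, h = cos φ / cos φ₀ and k = cos φ₀ / cos φ, so h·k = 1.
At 39.3°: h = 0.7914, k = 1.264; principal scales a = 1.264, b = 0.7914.
sin(ω/2) = (a − b)/(a + b) = 0.4721/2.055 = 0.2297, so ω = 2 arcsin(0.2297) ≈ 26.6°.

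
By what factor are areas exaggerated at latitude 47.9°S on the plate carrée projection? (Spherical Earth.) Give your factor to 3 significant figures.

For the equirectangular projection with φ₀ = 0 (plate carrée), h = 1 along meridians and k = sec φ along parallels.
Areal scale = h·k = 1 × sec φ; at 47.9°, h = 1.000, k = 1.492, so h·k = 1.492.

1.49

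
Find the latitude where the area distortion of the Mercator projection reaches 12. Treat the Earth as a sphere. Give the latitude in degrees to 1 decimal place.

73.2°

Mercator areal scale is sec²φ.
sec²φ = 12  ⇒  cos²φ = 0.08333  ⇒  cos φ = 0.2887.
φ = arccos(0.2887) ≈ 73.2°.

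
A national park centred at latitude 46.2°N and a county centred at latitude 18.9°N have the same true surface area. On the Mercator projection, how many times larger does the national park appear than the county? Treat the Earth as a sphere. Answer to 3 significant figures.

Mercator areal scale is sec²φ.
At 46.2°: sec²(46.2°) = 1/0.6921² = 2.087.
At 18.9°: sec²(18.9°) = 1/0.9461² = 1.117.
Ratio = 2.087/1.117 = cos²(18.9°)/cos²(46.2°) ≈ 1.87.

1.87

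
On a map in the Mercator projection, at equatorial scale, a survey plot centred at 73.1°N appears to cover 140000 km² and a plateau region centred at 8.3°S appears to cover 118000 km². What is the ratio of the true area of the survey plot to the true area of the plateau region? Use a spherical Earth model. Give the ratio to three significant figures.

0.102

Mercator's areal exaggeration is sec²φ; hence true area = (apparent area) · cos²φ.
True area of survey plot: 140000 × cos²(73.1°) = 140000 × 0.08451 = 11830 km².
True area of plateau region: 118000 × cos²(8.3°) = 118000 × 0.9792 = 115500 km².
Ratio = 11830 / 115500 ≈ 0.102.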